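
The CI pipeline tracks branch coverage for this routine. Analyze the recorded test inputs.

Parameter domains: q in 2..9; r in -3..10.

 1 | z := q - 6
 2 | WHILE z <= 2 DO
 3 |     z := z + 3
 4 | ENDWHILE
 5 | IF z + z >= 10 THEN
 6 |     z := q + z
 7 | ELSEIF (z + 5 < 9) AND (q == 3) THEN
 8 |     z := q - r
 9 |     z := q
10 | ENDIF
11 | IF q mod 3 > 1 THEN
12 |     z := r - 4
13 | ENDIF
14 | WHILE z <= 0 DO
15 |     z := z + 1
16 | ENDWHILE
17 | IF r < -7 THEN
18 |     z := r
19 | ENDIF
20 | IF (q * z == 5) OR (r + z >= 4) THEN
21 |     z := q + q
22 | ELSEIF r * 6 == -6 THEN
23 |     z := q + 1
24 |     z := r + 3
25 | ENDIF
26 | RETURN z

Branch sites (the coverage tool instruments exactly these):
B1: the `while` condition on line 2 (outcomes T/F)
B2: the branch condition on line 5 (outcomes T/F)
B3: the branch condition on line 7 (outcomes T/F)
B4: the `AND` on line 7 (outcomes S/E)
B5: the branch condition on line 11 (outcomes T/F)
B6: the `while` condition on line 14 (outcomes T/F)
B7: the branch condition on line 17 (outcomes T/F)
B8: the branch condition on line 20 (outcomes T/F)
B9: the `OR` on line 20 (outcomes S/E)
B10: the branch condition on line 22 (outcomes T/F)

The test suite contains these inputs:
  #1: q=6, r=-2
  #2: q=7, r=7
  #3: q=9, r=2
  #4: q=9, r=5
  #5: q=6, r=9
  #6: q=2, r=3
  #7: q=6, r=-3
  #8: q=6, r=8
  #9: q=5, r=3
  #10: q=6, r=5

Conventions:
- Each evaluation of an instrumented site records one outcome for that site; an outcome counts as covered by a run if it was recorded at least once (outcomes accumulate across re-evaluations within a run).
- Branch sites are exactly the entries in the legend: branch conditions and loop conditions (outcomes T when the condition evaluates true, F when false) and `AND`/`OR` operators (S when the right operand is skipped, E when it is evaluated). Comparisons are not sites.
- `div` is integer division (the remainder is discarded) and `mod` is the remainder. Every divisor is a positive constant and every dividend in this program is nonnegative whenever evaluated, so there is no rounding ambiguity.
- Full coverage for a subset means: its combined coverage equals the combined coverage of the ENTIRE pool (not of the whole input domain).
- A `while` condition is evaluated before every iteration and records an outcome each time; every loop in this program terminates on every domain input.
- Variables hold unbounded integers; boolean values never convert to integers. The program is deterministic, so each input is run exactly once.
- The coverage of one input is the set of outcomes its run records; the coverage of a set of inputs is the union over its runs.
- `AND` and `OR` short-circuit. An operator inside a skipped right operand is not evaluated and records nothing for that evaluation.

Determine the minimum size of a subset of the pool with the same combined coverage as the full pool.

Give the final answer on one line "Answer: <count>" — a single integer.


input #1, q=6, r=-2: events B1->T, B1->F, B2->F, B4->E, B3->F, B5->F, B6->F, B7->F, B9->E, B8->F, B10->F; outcomes B1=T, B1=F, B2=F, B3=F, B4=E, B5=F, B6=F, B7=F, B8=F, B9=E, B10=F
input #2, q=7, r=7: events B1->T, B1->F, B2->F, B4->S, B3->F, B5->F, B6->F, B7->F, B9->E, B8->T; outcomes B1=T, B1=F, B2=F, B3=F, B4=S, B5=F, B6=F, B7=F, B8=T, B9=E
input #3, q=9, r=2: events B1->F, B2->F, B4->E, B3->F, B5->F, B6->F, B7->F, B9->E, B8->T; outcomes B1=F, B2=F, B3=F, B4=E, B5=F, B6=F, B7=F, B8=T, B9=E
input #4, q=9, r=5: events B1->F, B2->F, B4->E, B3->F, B5->F, B6->F, B7->F, B9->E, B8->T; outcomes B1=F, B2=F, B3=F, B4=E, B5=F, B6=F, B7=F, B8=T, B9=E
input #5, q=6, r=9: events B1->T, B1->F, B2->F, B4->E, B3->F, B5->F, B6->F, B7->F, B9->E, B8->T; outcomes B1=T, B1=F, B2=F, B3=F, B4=E, B5=F, B6=F, B7=F, B8=T, B9=E
input #6, q=2, r=3: events B1->T, B1->T, B1->T, B1->F, B2->T, B5->T, B6->T, B6->T, B6->F, B7->F, B9->E, B8->T; outcomes B1=T, B1=F, B2=T, B5=T, B6=T, B6=F, B7=F, B8=T, B9=E
input #7, q=6, r=-3: events B1->T, B1->F, B2->F, B4->E, B3->F, B5->F, B6->F, B7->F, B9->E, B8->F, B10->F; outcomes B1=T, B1=F, B2=F, B3=F, B4=E, B5=F, B6=F, B7=F, B8=F, B9=E, B10=F
input #8, q=6, r=8: events B1->T, B1->F, B2->F, B4->E, B3->F, B5->F, B6->F, B7->F, B9->E, B8->T; outcomes B1=T, B1=F, B2=F, B3=F, B4=E, B5=F, B6=F, B7=F, B8=T, B9=E
input #9, q=5, r=3: events B1->T, B1->T, B1->F, B2->T, B5->T, B6->T, B6->T, B6->F, B7->F, B9->S, B8->T; outcomes B1=T, B1=F, B2=T, B5=T, B6=T, B6=F, B7=F, B8=T, B9=S
input #10, q=6, r=5: events B1->T, B1->F, B2->F, B4->E, B3->F, B5->F, B6->F, B7->F, B9->E, B8->T; outcomes B1=T, B1=F, B2=F, B3=F, B4=E, B5=F, B6=F, B7=F, B8=T, B9=E
together the pool reaches 17 outcomes: B1=T, B1=F, B2=T, B2=F, B3=F, B4=S, B4=E, B5=T, B5=F, B6=T, B6=F, B7=F, B8=T, B8=F, B9=S, B9=E, B10=F
every size-1 subset falls short of the 17 outcomes (best: 11/17)
every size-2 subset falls short of the 17 outcomes (best: 16/17)
inputs {1, 2, 9} (size 3) cover everything; no size-3 subset with a lexicographically smaller index list covers all 17
Answer: 3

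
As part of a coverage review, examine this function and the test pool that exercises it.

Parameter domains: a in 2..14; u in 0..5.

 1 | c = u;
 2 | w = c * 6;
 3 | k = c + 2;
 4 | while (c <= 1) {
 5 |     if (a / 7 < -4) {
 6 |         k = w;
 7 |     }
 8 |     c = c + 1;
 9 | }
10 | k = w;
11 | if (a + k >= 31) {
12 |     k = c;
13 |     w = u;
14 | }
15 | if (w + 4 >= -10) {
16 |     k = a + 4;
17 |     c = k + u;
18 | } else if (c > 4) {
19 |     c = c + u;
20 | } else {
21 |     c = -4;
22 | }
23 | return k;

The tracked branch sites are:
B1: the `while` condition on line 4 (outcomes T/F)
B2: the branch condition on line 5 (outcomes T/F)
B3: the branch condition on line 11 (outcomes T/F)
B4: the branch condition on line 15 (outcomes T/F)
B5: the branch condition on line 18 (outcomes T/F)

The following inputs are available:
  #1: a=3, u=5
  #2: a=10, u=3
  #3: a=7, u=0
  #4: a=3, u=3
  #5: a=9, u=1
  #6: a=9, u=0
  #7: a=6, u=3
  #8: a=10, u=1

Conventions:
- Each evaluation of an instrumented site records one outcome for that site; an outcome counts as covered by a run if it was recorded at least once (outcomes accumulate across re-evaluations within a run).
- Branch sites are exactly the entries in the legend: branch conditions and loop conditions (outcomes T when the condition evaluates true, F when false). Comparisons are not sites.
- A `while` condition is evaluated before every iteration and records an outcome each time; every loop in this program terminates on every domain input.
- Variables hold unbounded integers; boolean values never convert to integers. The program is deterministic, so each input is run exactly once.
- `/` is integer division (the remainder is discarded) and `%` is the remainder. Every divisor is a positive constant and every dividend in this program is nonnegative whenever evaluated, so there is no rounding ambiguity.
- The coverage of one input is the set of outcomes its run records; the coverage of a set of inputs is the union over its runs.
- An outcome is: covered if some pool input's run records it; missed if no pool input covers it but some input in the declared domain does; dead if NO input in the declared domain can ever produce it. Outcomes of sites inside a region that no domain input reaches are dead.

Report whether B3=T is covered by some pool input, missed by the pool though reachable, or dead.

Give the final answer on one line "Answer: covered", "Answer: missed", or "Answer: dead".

B3=T is recorded by pool input(s) 1 -> covered

Answer: covered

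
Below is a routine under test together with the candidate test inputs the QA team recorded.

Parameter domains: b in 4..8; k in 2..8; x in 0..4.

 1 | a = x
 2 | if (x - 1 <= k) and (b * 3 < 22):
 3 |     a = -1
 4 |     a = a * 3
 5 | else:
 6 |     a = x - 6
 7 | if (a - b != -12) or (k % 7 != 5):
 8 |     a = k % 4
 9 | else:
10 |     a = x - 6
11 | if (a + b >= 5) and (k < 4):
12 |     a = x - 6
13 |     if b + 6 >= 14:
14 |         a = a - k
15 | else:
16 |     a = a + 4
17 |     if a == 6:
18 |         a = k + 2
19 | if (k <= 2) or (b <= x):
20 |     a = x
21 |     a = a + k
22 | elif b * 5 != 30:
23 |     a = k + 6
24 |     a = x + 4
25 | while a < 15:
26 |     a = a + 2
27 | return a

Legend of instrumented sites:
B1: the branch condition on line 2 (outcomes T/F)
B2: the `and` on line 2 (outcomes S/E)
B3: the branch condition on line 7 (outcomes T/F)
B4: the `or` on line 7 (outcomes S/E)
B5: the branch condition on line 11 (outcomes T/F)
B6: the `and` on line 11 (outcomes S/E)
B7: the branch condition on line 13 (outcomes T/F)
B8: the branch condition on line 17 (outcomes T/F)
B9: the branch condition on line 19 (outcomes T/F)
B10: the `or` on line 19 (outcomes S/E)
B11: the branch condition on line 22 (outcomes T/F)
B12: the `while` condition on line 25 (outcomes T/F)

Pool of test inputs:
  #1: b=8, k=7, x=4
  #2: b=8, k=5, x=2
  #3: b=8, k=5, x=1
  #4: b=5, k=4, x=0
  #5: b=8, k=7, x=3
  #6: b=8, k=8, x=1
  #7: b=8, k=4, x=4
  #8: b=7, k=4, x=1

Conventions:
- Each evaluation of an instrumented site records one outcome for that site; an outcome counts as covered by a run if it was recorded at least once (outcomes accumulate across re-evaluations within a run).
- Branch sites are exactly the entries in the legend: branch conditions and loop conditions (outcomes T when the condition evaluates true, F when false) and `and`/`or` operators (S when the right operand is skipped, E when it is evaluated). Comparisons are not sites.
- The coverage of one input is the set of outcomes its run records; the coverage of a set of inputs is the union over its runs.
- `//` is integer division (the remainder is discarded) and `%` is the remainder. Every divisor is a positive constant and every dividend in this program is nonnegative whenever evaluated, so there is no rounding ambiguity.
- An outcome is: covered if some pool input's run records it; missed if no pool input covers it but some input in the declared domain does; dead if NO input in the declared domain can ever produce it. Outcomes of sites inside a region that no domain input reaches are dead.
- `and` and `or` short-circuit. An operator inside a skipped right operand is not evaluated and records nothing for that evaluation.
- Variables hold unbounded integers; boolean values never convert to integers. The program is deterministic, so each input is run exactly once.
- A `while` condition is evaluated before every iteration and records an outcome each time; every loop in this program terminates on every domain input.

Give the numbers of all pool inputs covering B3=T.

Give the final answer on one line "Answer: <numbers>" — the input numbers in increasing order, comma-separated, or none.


input #1 (b=8, k=7, x=4): covers B3=T
input #2 (b=8, k=5, x=2): misses B3=T
input #3 (b=8, k=5, x=1): covers B3=T
input #4 (b=5, k=4, x=0): covers B3=T
input #5 (b=8, k=7, x=3): covers B3=T
input #6 (b=8, k=8, x=1): covers B3=T
input #7 (b=8, k=4, x=4): covers B3=T
input #8 (b=7, k=4, x=1): covers B3=T
Answer: 1, 3, 4, 5, 6, 7, 8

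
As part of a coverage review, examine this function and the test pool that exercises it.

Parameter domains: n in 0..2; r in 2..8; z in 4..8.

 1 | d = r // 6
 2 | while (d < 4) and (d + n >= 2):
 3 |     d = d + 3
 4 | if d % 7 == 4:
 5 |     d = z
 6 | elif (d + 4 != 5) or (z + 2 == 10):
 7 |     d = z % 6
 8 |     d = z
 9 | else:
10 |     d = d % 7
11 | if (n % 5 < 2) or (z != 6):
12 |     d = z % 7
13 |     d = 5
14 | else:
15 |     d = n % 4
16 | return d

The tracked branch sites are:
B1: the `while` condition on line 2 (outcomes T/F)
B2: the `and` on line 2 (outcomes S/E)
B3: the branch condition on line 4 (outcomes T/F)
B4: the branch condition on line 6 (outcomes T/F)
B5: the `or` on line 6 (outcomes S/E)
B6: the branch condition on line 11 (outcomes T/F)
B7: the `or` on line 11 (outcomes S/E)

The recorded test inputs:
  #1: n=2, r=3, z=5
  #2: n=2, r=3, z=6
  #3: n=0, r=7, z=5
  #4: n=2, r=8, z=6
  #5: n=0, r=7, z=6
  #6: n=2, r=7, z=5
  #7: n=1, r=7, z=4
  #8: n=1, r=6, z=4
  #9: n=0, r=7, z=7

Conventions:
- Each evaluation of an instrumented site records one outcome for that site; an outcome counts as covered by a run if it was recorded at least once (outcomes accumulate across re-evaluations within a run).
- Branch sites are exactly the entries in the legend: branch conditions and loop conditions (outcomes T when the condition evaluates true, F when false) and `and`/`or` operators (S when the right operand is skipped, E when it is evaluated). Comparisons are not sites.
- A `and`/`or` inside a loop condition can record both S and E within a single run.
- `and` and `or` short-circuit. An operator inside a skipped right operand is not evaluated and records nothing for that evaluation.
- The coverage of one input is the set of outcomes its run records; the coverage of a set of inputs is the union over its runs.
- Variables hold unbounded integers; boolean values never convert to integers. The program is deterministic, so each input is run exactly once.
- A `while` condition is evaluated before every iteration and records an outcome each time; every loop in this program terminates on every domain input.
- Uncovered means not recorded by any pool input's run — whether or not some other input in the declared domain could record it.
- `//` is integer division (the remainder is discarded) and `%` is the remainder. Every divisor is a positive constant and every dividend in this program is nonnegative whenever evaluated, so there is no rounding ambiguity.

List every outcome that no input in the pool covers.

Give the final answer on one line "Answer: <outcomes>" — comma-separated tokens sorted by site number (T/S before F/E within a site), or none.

input #1, n=2, r=3, z=5: outcomes B1=T, B1=F, B2=S, B2=E, B3=F, B4=T, B5=S, B6=T, B7=E
input #2, n=2, r=3, z=6: outcomes B1=T, B1=F, B2=S, B2=E, B3=F, B4=T, B5=S, B6=F, B7=E
input #3, n=0, r=7, z=5: outcomes B1=F, B2=E, B3=F, B4=F, B5=E, B6=T, B7=S
input #4, n=2, r=8, z=6: outcomes B1=T, B1=F, B2=S, B2=E, B3=T, B6=F, B7=E
input #5, n=0, r=7, z=6: outcomes B1=F, B2=E, B3=F, B4=F, B5=E, B6=T, B7=S
input #6, n=2, r=7, z=5: outcomes B1=T, B1=F, B2=S, B2=E, B3=T, B6=T, B7=E
input #7, n=1, r=7, z=4: outcomes B1=T, B1=F, B2=S, B2=E, B3=T, B6=T, B7=S
input #8, n=1, r=6, z=4: outcomes B1=T, B1=F, B2=S, B2=E, B3=T, B6=T, B7=S
input #9, n=0, r=7, z=7: outcomes B1=F, B2=E, B3=F, B4=F, B5=E, B6=T, B7=S
union over the pool: B1=T, B1=F, B2=S, B2=E, B3=T, B3=F, B4=T, B4=F, B5=S, B5=E, B6=T, B6=F, B7=S, B7=E
uncovered (0 of 14): none

Answer: none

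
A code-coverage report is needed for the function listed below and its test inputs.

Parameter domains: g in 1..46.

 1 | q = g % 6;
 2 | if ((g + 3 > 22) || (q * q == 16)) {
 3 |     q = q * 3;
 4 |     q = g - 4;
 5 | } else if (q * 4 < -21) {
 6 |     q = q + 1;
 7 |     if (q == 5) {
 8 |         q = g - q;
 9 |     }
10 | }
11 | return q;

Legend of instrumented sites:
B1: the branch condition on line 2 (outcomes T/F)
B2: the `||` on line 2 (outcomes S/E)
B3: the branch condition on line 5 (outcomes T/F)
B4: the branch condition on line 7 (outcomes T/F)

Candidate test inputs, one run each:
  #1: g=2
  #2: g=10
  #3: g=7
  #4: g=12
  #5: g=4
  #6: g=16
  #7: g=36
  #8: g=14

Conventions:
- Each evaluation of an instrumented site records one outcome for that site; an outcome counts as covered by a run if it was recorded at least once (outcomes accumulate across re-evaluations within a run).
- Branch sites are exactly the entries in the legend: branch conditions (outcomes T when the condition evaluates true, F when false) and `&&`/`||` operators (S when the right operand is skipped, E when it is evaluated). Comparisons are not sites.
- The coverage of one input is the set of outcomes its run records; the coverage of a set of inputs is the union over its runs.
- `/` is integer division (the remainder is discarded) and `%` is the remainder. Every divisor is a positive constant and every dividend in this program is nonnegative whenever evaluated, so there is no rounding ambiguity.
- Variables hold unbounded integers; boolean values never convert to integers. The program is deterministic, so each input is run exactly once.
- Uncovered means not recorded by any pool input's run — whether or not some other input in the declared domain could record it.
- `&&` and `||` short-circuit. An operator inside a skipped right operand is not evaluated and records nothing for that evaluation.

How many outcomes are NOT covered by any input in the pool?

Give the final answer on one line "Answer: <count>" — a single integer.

test 1 (g=2) fires B2->E, B1->F, B3->F; hits B1=F, B2=E, B3=F
test 2 (g=10) fires B2->E, B1->T; hits B1=T, B2=E
test 3 (g=7) fires B2->E, B1->F, B3->F; hits B1=F, B2=E, B3=F
test 4 (g=12) fires B2->E, B1->F, B3->F; hits B1=F, B2=E, B3=F
test 5 (g=4) fires B2->E, B1->T; hits B1=T, B2=E
test 6 (g=16) fires B2->E, B1->T; hits B1=T, B2=E
test 7 (g=36) fires B2->S, B1->T; hits B1=T, B2=S
test 8 (g=14) fires B2->E, B1->F, B3->F; hits B1=F, B2=E, B3=F
union over the pool: B1=T, B1=F, B2=S, B2=E, B3=F
uncovered (3 of 8): B3=T, B4=T, B4=F

Answer: 3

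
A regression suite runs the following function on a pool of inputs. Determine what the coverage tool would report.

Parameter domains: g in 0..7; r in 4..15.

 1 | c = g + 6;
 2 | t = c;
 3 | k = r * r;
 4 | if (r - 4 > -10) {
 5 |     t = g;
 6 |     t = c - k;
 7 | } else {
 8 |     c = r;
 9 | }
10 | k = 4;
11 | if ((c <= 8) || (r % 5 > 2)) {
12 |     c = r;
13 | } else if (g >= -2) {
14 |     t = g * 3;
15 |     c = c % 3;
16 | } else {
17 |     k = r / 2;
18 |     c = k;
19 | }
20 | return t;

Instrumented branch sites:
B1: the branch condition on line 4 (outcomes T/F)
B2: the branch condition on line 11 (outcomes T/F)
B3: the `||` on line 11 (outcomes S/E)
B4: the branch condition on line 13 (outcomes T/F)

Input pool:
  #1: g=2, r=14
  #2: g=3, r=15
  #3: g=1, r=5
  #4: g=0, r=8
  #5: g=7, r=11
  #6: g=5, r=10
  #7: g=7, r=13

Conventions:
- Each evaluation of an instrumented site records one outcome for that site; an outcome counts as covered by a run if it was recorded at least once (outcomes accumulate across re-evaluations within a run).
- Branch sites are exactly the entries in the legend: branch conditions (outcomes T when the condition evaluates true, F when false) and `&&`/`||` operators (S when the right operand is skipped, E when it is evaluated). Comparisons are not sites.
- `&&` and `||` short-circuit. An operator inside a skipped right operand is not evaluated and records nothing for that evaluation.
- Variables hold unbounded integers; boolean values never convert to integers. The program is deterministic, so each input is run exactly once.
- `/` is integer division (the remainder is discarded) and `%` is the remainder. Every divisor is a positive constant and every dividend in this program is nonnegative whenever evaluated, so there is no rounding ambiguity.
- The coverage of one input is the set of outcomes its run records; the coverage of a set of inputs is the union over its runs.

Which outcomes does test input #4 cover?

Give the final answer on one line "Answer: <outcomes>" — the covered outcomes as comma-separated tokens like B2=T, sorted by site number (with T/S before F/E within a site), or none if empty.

Tracing the run of input #4 (g=0, r=8):
  B1->T, B3->S, B2->T
distinct outcomes covered: B1=T, B2=T, B3=S

Answer: B1=T, B2=T, B3=S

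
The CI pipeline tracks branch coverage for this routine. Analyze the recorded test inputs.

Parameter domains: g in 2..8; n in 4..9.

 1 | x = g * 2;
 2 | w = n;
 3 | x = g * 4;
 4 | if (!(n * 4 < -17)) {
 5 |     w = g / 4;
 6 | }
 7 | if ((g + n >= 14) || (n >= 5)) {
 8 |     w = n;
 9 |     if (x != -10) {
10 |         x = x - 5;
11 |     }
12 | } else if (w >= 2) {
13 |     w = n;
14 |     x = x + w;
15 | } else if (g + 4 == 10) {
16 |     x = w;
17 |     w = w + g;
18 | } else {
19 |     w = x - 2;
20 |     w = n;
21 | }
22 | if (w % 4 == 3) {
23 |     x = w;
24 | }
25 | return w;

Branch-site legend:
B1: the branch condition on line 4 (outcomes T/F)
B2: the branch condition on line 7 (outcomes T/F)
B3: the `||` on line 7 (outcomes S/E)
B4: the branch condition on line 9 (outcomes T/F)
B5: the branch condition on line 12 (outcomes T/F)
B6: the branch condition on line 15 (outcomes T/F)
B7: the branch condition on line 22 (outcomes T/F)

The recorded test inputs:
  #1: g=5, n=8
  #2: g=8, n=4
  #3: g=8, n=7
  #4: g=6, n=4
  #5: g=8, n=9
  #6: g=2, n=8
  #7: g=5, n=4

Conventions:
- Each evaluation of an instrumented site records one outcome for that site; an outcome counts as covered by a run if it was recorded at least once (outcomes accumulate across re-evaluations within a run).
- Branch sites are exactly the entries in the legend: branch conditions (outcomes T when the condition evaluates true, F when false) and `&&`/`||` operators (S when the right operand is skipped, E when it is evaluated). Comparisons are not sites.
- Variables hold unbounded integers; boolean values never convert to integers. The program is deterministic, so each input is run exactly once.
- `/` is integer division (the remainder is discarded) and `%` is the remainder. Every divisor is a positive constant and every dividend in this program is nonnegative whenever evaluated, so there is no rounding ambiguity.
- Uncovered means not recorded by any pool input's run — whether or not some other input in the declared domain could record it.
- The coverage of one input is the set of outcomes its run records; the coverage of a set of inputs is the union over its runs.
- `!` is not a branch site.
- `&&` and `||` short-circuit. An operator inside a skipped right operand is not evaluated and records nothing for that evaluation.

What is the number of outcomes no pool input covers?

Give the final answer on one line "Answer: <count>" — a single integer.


test 1 (g=5, n=8) fires B1->T, B3->E, B2->T, B4->T, B7->F; hits B1=T, B2=T, B3=E, B4=T, B7=F
test 2 (g=8, n=4) fires B1->T, B3->E, B2->F, B5->T, B7->F; hits B1=T, B2=F, B3=E, B5=T, B7=F
test 3 (g=8, n=7) fires B1->T, B3->S, B2->T, B4->T, B7->T; hits B1=T, B2=T, B3=S, B4=T, B7=T
test 4 (g=6, n=4) fires B1->T, B3->E, B2->F, B5->F, B6->T, B7->T; hits B1=T, B2=F, B3=E, B5=F, B6=T, B7=T
test 5 (g=8, n=9) fires B1->T, B3->S, B2->T, B4->T, B7->F; hits B1=T, B2=T, B3=S, B4=T, B7=F
test 6 (g=2, n=8) fires B1->T, B3->E, B2->T, B4->T, B7->F; hits B1=T, B2=T, B3=E, B4=T, B7=F
test 7 (g=5, n=4) fires B1->T, B3->E, B2->F, B5->F, B6->F, B7->F; hits B1=T, B2=F, B3=E, B5=F, B6=F, B7=F
union over the pool: B1=T, B2=T, B2=F, B3=S, B3=E, B4=T, B5=T, B5=F, B6=T, B6=F, B7=T, B7=F
uncovered (2 of 14): B1=F, B4=F
Answer: 2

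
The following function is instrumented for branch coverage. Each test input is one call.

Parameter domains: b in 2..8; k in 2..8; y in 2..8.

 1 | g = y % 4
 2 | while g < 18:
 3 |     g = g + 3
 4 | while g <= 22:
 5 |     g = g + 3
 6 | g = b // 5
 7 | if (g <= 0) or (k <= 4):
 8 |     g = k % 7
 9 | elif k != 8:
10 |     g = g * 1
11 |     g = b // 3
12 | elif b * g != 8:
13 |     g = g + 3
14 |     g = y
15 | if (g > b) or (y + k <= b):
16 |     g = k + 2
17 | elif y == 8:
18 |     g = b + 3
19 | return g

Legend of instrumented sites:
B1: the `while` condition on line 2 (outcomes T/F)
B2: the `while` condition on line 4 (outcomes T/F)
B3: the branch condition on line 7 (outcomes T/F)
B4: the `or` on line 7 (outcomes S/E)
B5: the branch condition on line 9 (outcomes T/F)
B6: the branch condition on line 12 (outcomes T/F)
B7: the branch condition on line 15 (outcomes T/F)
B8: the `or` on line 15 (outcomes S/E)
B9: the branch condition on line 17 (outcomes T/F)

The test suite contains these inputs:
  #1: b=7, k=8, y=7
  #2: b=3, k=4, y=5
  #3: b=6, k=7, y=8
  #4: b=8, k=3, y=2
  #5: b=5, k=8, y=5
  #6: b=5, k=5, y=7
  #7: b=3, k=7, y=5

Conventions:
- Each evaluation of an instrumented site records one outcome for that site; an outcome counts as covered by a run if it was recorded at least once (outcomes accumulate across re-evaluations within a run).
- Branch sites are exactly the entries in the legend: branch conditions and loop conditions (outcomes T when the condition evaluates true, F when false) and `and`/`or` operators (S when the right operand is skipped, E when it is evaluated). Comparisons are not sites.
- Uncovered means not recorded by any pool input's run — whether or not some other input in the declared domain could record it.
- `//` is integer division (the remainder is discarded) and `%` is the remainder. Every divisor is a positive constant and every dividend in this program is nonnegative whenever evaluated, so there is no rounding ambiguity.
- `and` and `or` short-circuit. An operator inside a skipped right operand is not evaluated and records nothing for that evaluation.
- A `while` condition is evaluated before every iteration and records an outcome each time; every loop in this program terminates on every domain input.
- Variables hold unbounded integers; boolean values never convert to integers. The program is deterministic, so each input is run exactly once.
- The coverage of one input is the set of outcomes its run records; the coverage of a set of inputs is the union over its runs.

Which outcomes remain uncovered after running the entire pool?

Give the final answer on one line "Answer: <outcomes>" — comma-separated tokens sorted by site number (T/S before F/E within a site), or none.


run #1 (b=7, k=8, y=7) runs B1->T, B1->T, B1->T, B1->T, B1->T, B1->F, B2->T, B2->T, B2->F, B4->E, B3->F, B5->F, B6->T, B8->E, ...; records B1=T, B1=F, B2=T, B2=F, B3=F, B4=E, B5=F, B6=T, B7=F, B8=E, B9=F
run #2 (b=3, k=4, y=5) runs B1->T, B1->T, B1->T, B1->T, B1->T, B1->T, B1->F, B2->T, B2->T, B2->F, B4->S, B3->T, B8->S, B7->T; records B1=T, B1=F, B2=T, B2=F, B3=T, B4=S, B7=T, B8=S
run #3 (b=6, k=7, y=8) runs B1->T, B1->T, B1->T, B1->T, B1->T, B1->T, B1->F, B2->T, B2->T, B2->F, B4->E, B3->F, B5->T, B8->E, ...; records B1=T, B1=F, B2=T, B2=F, B3=F, B4=E, B5=T, B7=F, B8=E, B9=T
run #4 (b=8, k=3, y=2) runs B1->T, B1->T, B1->T, B1->T, B1->T, B1->T, B1->F, B2->T, B2->F, B4->E, B3->T, B8->E, B7->T; records B1=T, B1=F, B2=T, B2=F, B3=T, B4=E, B7=T, B8=E
run #5 (b=5, k=8, y=5) runs B1->T, B1->T, B1->T, B1->T, B1->T, B1->T, B1->F, B2->T, B2->T, B2->F, B4->E, B3->F, B5->F, B6->T, ...; records B1=T, B1=F, B2=T, B2=F, B3=F, B4=E, B5=F, B6=T, B7=F, B8=E, B9=F
run #6 (b=5, k=5, y=7) runs B1->T, B1->T, B1->T, B1->T, B1->T, B1->F, B2->T, B2->T, B2->F, B4->E, B3->F, B5->T, B8->E, B7->F, ...; records B1=T, B1=F, B2=T, B2=F, B3=F, B4=E, B5=T, B7=F, B8=E, B9=F
run #7 (b=3, k=7, y=5) runs B1->T, B1->T, B1->T, B1->T, B1->T, B1->T, B1->F, B2->T, B2->T, B2->F, B4->S, B3->T, B8->E, B7->F, ...; records B1=T, B1=F, B2=T, B2=F, B3=T, B4=S, B7=F, B8=E, B9=F
union over the pool: B1=T, B1=F, B2=T, B2=F, B3=T, B3=F, B4=S, B4=E, B5=T, B5=F, B6=T, B7=T, B7=F, B8=S, B8=E, B9=T, B9=F
uncovered (1 of 18): B6=F
Answer: B6=F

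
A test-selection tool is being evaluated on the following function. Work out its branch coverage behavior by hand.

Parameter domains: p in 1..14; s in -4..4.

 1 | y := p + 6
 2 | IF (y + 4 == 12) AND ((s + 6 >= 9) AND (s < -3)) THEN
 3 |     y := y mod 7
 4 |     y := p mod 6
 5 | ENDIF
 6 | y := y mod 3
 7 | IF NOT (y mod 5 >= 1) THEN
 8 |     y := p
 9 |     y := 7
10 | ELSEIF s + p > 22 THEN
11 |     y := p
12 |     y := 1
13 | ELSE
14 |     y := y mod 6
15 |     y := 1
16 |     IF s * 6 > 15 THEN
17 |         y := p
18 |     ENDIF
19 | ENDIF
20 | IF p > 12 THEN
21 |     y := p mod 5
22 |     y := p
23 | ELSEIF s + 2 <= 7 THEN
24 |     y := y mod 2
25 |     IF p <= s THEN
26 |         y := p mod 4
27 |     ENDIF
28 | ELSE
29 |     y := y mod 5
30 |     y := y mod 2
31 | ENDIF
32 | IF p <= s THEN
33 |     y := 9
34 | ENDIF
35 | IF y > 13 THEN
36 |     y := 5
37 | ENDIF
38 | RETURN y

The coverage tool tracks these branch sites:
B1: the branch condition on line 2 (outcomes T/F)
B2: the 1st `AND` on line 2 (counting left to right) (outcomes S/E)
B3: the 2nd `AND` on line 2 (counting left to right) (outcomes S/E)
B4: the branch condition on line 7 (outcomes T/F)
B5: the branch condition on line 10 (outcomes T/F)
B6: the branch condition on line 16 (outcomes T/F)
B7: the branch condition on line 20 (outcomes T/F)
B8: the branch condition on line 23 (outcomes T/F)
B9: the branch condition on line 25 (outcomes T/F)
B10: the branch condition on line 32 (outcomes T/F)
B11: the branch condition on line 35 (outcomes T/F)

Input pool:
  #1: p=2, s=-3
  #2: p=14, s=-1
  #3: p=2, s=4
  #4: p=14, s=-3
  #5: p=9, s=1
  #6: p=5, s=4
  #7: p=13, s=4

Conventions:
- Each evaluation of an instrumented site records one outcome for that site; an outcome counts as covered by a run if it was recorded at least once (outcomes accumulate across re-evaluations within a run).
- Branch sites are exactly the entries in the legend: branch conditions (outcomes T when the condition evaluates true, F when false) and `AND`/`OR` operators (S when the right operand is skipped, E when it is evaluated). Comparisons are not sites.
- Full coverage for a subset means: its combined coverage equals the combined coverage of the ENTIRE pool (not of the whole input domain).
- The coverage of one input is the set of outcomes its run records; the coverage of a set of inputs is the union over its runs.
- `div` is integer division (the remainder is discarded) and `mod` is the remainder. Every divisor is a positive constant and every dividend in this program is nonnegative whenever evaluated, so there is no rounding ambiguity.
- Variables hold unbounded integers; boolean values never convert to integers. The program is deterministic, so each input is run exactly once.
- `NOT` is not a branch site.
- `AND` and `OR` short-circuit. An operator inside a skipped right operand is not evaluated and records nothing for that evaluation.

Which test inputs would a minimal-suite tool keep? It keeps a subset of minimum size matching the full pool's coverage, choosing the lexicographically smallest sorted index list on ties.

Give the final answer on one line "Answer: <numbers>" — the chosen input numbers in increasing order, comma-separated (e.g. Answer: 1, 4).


input #1, p=2, s=-3: outcomes B1=F, B2=E, B3=S, B4=F, B5=F, B6=F, B7=F, B8=T, B9=F, B10=F, B11=F
input #2, p=14, s=-1: outcomes B1=F, B2=S, B4=F, B5=F, B6=F, B7=T, B10=F, B11=T
input #3, p=2, s=4: outcomes B1=F, B2=E, B3=E, B4=F, B5=F, B6=T, B7=F, B8=T, B9=T, B10=T, B11=F
input #4, p=14, s=-3: outcomes B1=F, B2=S, B4=F, B5=F, B6=F, B7=T, B10=F, B11=T
input #5, p=9, s=1: outcomes B1=F, B2=S, B4=T, B7=F, B8=T, B9=F, B10=F, B11=F
input #6, p=5, s=4: outcomes B1=F, B2=S, B4=F, B5=F, B6=T, B7=F, B8=T, B9=F, B10=F, B11=F
input #7, p=13, s=4: outcomes B1=F, B2=S, B4=F, B5=F, B6=T, B7=T, B10=F, B11=F
the full pool covers 19 outcomes: B1=F, B2=S, B2=E, B3=S, B3=E, B4=T, B4=F, B5=F, B6=T, B6=F, B7=T, B7=F, B8=T, B9=T, B9=F, B10=T, B10=F, B11=T, B11=F
checked all size-1 subsets: none covers 19 outcomes (max 11/19)
checked all size-2 subsets: none covers 19 outcomes (max 16/19)
checked all size-3 subsets: none covers 19 outcomes (max 18/19)
size 4: inputs {1, 2, 3, 5} cover all 19 outcomes, and no lexicographically smaller subset of this size does
Answer: 1, 2, 3, 5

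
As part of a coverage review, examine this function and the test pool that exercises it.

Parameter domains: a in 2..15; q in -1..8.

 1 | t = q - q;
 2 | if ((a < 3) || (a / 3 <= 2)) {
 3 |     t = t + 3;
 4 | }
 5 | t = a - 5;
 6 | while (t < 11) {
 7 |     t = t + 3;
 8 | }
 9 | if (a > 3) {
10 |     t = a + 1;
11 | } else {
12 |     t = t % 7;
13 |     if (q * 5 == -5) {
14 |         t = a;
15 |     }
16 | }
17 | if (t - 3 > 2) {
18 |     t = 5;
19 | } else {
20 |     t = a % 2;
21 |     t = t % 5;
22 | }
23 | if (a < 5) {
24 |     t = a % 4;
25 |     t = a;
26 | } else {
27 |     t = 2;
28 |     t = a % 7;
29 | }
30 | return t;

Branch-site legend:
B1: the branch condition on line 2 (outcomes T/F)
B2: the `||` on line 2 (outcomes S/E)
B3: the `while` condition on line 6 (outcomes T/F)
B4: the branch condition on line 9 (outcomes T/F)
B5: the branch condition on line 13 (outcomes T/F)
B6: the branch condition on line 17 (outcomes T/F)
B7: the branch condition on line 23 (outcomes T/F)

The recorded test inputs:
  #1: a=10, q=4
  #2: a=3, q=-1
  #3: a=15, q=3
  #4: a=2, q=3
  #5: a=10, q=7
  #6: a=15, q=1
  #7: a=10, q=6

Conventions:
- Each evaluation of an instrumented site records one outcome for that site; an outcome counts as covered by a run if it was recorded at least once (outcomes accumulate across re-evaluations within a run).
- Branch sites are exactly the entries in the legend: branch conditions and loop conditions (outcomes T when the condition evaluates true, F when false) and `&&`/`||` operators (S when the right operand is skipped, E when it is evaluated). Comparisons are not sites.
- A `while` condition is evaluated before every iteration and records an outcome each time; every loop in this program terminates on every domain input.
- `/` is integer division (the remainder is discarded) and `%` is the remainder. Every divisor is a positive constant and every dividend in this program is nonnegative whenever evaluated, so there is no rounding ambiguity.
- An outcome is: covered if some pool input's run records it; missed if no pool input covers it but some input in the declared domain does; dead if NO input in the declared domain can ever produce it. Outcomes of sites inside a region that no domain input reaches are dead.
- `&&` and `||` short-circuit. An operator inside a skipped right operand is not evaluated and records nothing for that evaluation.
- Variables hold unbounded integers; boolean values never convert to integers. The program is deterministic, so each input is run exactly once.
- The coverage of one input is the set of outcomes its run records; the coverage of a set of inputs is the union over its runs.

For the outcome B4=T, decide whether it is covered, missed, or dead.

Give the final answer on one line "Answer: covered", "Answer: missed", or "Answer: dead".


B4=T is recorded by pool input(s) 1, 3, 5, 6, 7 -> covered
Answer: covered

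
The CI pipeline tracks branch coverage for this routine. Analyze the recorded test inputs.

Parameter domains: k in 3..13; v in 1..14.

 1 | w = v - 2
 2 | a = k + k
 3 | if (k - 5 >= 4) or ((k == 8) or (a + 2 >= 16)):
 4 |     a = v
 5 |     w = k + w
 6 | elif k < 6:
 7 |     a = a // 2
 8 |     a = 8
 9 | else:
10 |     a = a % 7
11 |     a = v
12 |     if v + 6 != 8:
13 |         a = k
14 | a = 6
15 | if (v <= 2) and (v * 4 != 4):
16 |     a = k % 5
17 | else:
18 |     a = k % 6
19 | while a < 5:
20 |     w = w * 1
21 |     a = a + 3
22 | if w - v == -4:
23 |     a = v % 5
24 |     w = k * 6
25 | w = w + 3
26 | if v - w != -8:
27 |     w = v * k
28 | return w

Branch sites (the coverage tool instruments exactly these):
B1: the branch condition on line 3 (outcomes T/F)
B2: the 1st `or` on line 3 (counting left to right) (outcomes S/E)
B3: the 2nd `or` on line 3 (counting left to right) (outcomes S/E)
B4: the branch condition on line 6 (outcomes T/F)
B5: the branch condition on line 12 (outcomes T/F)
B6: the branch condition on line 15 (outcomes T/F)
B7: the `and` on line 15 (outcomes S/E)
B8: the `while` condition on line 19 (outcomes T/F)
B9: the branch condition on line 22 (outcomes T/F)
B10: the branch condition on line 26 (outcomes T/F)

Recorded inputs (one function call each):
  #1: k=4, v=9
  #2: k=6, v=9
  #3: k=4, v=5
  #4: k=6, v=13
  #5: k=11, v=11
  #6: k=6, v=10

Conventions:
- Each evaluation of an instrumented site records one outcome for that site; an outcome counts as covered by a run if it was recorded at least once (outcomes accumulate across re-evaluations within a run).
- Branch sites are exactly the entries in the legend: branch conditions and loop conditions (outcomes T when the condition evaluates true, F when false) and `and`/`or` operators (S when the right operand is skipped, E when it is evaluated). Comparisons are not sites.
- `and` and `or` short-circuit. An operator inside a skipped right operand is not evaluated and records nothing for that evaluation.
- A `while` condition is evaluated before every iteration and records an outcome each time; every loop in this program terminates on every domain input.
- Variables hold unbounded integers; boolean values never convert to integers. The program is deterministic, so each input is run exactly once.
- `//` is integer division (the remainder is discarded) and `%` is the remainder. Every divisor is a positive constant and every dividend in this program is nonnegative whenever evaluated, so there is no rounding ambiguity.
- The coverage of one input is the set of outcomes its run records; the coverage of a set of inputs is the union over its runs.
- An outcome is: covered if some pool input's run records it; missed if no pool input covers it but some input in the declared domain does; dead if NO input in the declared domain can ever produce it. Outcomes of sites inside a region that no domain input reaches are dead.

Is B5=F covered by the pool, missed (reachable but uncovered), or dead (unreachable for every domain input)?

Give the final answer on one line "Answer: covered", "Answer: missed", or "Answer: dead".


no pool input records B5=F
but domain input (k=6, v=2) does record it -> reachable, so missed
Answer: missed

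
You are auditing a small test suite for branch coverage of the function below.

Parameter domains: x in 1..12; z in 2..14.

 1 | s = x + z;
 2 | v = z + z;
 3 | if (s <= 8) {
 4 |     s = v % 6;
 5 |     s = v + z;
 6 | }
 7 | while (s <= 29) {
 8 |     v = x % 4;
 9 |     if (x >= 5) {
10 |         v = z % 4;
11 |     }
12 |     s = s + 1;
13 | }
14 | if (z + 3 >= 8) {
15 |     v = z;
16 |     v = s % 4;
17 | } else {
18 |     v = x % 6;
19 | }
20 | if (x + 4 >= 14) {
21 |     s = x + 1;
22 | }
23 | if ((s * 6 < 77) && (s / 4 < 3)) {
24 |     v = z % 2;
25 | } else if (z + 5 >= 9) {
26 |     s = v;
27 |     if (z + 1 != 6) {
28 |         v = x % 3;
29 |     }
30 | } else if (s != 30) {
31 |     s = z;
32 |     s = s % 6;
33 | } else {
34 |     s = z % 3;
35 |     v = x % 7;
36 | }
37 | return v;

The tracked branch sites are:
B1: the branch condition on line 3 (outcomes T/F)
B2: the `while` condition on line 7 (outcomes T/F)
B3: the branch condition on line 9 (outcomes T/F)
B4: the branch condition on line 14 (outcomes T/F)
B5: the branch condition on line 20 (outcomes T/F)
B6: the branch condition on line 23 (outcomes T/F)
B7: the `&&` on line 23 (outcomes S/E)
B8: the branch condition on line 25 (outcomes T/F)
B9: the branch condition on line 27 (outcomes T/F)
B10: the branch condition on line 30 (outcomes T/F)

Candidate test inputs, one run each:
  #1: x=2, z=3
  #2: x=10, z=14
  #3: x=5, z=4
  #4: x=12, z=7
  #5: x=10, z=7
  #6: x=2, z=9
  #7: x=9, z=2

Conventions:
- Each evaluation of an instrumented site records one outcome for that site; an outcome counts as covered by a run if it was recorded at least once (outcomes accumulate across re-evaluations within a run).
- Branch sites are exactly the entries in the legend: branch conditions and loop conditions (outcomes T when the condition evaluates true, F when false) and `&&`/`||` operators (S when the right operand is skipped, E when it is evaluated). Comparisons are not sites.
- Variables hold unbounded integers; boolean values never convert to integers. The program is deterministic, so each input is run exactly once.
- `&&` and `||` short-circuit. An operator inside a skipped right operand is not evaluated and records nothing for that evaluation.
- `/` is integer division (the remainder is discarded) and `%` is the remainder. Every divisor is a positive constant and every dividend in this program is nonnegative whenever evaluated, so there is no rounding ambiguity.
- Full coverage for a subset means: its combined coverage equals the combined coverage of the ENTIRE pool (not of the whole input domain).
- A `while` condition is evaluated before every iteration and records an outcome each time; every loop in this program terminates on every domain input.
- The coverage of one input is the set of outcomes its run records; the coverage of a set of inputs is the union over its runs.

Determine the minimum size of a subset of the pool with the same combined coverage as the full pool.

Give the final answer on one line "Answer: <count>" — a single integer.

test 1 (x=2, z=3) fires B1->T, B2->T, B3->F, B2->T, B3->F, B2->T, B3->F, B2->T, B3->F, B2->T, B3->F, B2->T, B3->F, B2->T, ...; hits B1=T, B2=T, B2=F, B3=F, B4=F, B5=F, B6=F, B7=S, B8=F, B10=F
test 2 (x=10, z=14) fires B1->F, B2->T, B3->T, B2->T, B3->T, B2->T, B3->T, B2->T, B3->T, B2->T, B3->T, B2->T, B3->T, B2->F, ...; hits B1=F, B2=T, B2=F, B3=T, B4=T, B5=T, B6=T, B7=E
test 3 (x=5, z=4) fires B1->F, B2->T, B3->T, B2->T, B3->T, B2->T, B3->T, B2->T, B3->T, B2->T, B3->T, B2->T, B3->T, B2->T, ...; hits B1=F, B2=T, B2=F, B3=T, B4=F, B5=F, B6=F, B7=S, B8=T, B9=T
test 4 (x=12, z=7) fires B1->F, B2->T, B3->T, B2->T, B3->T, B2->T, B3->T, B2->T, B3->T, B2->T, B3->T, B2->T, B3->T, B2->T, ...; hits B1=F, B2=T, B2=F, B3=T, B4=T, B5=T, B6=F, B7=S, B8=T, B9=T
test 5 (x=10, z=7) fires B1->F, B2->T, B3->T, B2->T, B3->T, B2->T, B3->T, B2->T, B3->T, B2->T, B3->T, B2->T, B3->T, B2->T, ...; hits B1=F, B2=T, B2=F, B3=T, B4=T, B5=T, B6=T, B7=E
test 6 (x=2, z=9) fires B1->F, B2->T, B3->F, B2->T, B3->F, B2->T, B3->F, B2->T, B3->F, B2->T, B3->F, B2->T, B3->F, B2->T, ...; hits B1=F, B2=T, B2=F, B3=F, B4=T, B5=F, B6=F, B7=S, B8=T, B9=T
test 7 (x=9, z=2) fires B1->F, B2->T, B3->T, B2->T, B3->T, B2->T, B3->T, B2->T, B3->T, B2->T, B3->T, B2->T, B3->T, B2->T, ...; hits B1=F, B2=T, B2=F, B3=T, B4=F, B5=F, B6=F, B7=S, B8=F, B10=F
together the pool reaches 18 outcomes: B1=T, B1=F, B2=T, B2=F, B3=T, B3=F, B4=T, B4=F, B5=T, B5=F, B6=T, B6=F, B7=S, B7=E, B8=T, B8=F, B9=T, B10=F
checked all size-1 subsets: none covers 18 outcomes (max 10/18)
checked all size-2 subsets: none covers 18 outcomes (max 16/18)
inputs {1, 2, 3} (size 3) cover everything; no size-3 subset with a lexicographically smaller index list covers all 18

Answer: 3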